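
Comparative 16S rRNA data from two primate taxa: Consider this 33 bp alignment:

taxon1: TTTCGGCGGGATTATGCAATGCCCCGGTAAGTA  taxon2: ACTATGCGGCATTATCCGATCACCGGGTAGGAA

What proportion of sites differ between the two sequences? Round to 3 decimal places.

0.364

The sequences differ at 12 of 33 positions.
p = 12/33 = 0.363636… ≈ 0.364 (to 3 d.p.).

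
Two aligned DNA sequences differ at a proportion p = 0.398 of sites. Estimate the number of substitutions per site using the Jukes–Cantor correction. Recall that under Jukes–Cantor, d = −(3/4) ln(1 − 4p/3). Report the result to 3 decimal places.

0.567

d = −(3/4) ln(1 − 4p/3) = −0.75 ln(1 − 0.530667) = −0.75 ln(0.469333)
  = −0.75 × (-0.756443) = 0.567332 substitutions/site.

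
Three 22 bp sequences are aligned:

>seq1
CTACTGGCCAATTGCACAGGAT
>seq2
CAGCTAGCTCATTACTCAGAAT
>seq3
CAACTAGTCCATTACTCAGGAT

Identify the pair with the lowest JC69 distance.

seq2 and seq3

seq1–seq2: 8/22 differ, p = 0.364, d = 0.497.
seq1–seq3: 6/22 differ, p = 0.273, d = 0.339.
seq2–seq3: 4/22 differ, p = 0.182, d = 0.208.
The smallest distance is between seq2 and seq3.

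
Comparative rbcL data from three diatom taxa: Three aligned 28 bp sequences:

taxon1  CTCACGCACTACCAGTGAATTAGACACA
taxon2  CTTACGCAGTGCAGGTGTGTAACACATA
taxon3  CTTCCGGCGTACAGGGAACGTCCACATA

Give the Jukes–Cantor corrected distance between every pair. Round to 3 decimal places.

taxon1–taxon2: 10/28 sites differ → p ≈ 0.357143, d = −0.75 ln(1 − 0.476191) = 0.484971 ≈ 0.485.
taxon1–taxon3: 14/28 sites differ → p = 0.5, d = −0.75 ln(1 − 0.666667) = 0.823960 ≈ 0.824.
taxon2–taxon3: 11/28 sites differ → p ≈ 0.392857, d = −0.75 ln(1 − 0.523809) = 0.556452 ≈ 0.556.

d(taxon1,taxon2) = 0.485, d(taxon1,taxon3) = 0.824, d(taxon2,taxon3) = 0.556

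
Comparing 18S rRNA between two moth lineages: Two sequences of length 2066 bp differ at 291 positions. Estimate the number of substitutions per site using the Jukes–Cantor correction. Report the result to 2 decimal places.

p = 291/2066 ≈ 0.140852.
d = −(3/4) ln(1 − 4p/3) = −0.75 ln(1 − 0.187803) = −0.75 ln(0.812197)
  = −0.75 × (-0.208012) = 0.156009 substitutions/site.

0.16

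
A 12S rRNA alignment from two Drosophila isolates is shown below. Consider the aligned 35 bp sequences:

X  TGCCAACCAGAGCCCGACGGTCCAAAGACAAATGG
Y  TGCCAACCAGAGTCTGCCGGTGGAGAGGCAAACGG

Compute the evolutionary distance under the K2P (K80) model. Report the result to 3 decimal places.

Of 35 sites, 5 differences are transitions and 3 are transversions, so P = 5/35 ≈ 0.142857 and Q = 3/35 ≈ 0.085714.
Under the Kimura two-parameter model, d = −½ ln(1 − 2P − Q) − ¼ ln(1 − 2Q).
1 − 2P − Q = 0.628572, giving −½ ln(0.628572) = 0.232152.
1 − 2Q = 0.828572, giving −¼ ln(0.828572) = 0.047013.
d = 0.232152 + 0.047013 = 0.279165.

0.279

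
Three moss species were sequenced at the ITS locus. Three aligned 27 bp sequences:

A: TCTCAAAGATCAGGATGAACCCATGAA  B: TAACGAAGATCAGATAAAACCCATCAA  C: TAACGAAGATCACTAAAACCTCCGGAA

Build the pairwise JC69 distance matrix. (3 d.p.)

d(A,B) = 0.377, d(A,C) = 0.588, d(B,C) = 0.377

A–B: 8/27 sites differ → p ≈ 0.296296, d = −0.75 ln(1 − 0.395061) = 0.376971 ≈ 0.377.
A–C: 11/27 sites differ → p ≈ 0.407407, d = −0.75 ln(1 − 0.543209) = 0.587647 ≈ 0.588.
B–C: 8/27 sites differ → p ≈ 0.296296, d = −0.75 ln(1 − 0.395061) = 0.376971 ≈ 0.377.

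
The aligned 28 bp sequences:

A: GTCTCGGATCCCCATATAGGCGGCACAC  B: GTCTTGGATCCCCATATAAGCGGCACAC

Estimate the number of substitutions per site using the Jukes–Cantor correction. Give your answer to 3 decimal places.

0.075

The sequences differ at 2 of 28 sites (5, 19), so p = 2/28 ≈ 0.071429.
d = −(3/4) ln(1 − 4p/3) = −0.75 ln(1 − 0.095239) = −0.75 ln(0.904761)
  = −0.75 × (-0.100084) = 0.075063 substitutions/site.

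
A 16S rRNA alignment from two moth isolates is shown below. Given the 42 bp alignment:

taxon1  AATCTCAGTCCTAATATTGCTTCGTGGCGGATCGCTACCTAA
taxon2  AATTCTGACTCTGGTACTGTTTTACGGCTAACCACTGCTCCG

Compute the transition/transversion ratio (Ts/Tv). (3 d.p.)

Transitions are A↔G and C↔T; transversions are all other mismatches.
Transitions: 21. Transversions: 2.
R = 21/2 = 10.500.

10.500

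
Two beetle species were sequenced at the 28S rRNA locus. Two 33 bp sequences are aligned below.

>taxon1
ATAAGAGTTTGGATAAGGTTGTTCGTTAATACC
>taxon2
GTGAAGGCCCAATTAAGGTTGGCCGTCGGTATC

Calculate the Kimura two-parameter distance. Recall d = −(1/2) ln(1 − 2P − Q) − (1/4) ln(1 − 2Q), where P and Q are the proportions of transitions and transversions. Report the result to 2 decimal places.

Of 33 sites, 14 differences are transitions and 2 are transversions, so P = 14/33 ≈ 0.424242 and Q = 2/33 ≈ 0.060606.
Under the Kimura two-parameter model, d = −½ ln(1 − 2P − Q) − ¼ ln(1 − 2Q).
1 − 2P − Q = 0.09091, giving −½ ln(0.09091) = 1.198943.
1 − 2Q = 0.878788, giving −¼ ln(0.878788) = 0.032303.
d = 1.198943 + 0.032303 = 1.231246.

1.23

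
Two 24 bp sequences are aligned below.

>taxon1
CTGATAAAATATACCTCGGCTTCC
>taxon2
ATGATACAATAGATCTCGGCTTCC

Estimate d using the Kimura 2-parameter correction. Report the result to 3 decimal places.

Of 24 sites, 1 differences are transitions and 3 are transversions, so P = 1/24 ≈ 0.041667 and Q = 3/24 = 0.125.
Under the Kimura two-parameter model, d = −½ ln(1 − 2P − Q) − ¼ ln(1 − 2Q).
1 − 2P − Q = 0.791666, giving −½ ln(0.791666) = 0.116808.
1 − 2Q = 0.75, giving −¼ ln(0.75) = 0.071921.
d = 0.116808 + 0.071921 = 0.188729.

0.189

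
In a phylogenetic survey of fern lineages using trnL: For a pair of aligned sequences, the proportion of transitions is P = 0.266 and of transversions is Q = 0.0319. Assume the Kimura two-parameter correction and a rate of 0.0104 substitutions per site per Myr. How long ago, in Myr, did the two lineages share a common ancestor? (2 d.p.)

20.74

Under the Kimura two-parameter model, d = −½ ln(1 − 2P − Q) − ¼ ln(1 − 2Q).
1 − 2P − Q = 0.4361, giving −½ ln(0.4361) = 0.414942.
1 − 2Q = 0.9362, giving −¼ ln(0.9362) = 0.016482.
d = 0.414942 + 0.016482 = 0.431424.
Under a molecular clock d = 2μt, so t = d/(2μ) = 0.431424 / (2 × 0.0104) = 20.74 Myr.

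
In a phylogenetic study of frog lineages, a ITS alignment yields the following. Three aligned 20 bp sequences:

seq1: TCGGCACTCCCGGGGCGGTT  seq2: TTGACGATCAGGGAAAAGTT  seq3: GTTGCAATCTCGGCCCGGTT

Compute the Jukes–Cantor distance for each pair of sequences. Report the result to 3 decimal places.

d(seq1,seq2) = 0.824, d(seq1,seq3) = 0.471, d(seq2,seq3) = 0.824

seq1–seq2: 10/20 sites differ → p = 0.5, d = −0.75 ln(1 − 0.666667) = 0.823960 ≈ 0.824.
seq1–seq3: 7/20 sites differ → p = 0.35, d = −0.75 ln(1 − 0.466667) = 0.471457 ≈ 0.471.
seq2–seq3: 10/20 sites differ → p = 0.5, d = −0.75 ln(1 − 0.666667) = 0.823960 ≈ 0.824.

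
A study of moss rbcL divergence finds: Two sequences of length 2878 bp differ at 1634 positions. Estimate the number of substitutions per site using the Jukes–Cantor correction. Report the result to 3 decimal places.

1.061

p = 1634/2878 ≈ 0.567755.
d = −(3/4) ln(1 − 4p/3) = −0.75 ln(1 − 0.757007) = −0.75 ln(0.242993)
  = −0.75 × (-1.414723) = 1.061042 substitutions/site.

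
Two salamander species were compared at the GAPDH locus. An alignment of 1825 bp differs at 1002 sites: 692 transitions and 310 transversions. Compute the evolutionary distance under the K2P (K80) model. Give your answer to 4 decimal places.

P = 692/1825 ≈ 0.379178 and Q = 310/1825 ≈ 0.169863.
Under the Kimura two-parameter model, d = −½ ln(1 − 2P − Q) − ¼ ln(1 − 2Q).
1 − 2P − Q = 0.071781, giving −½ ln(0.071781) = 1.317068.
1 − 2Q = 0.660274, giving −¼ ln(0.660274) = 0.103775.
d = 1.317068 + 0.103775 = 1.420843.

1.4208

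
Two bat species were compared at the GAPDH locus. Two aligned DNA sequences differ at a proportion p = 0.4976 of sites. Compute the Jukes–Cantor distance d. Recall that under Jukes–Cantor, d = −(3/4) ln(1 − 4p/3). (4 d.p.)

d = −(3/4) ln(1 − 4p/3) = −0.75 ln(1 − 0.663467) = −0.75 ln(0.336533)
  = −0.75 × (-1.089059) = 0.816794 substitutions/site.

0.8168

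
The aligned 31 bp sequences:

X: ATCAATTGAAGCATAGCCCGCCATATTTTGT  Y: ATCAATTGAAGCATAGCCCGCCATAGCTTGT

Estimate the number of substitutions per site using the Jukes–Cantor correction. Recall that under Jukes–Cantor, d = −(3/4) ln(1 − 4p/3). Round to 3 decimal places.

0.067

The sequences differ at 2 of 31 sites (26, 27), so p = 2/31 ≈ 0.064516.
d = −(3/4) ln(1 − 4p/3) = −0.75 ln(1 − 0.086021) = −0.75 ln(0.913979)
  = −0.75 × (-0.089948) = 0.067461 substitutions/site.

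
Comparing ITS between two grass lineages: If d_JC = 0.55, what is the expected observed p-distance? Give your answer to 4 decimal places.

0.3898

p = (3/4)(1 − e^(−4d/3)) = 0.75 × (1 − e^(-0.733333)) = 0.75 × (1 − 0.480305) = 0.389771.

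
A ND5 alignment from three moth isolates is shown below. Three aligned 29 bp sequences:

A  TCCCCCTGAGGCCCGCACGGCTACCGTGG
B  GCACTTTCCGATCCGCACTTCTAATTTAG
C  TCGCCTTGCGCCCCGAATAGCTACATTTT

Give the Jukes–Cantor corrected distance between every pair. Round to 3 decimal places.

A–B: 14/29 sites differ → p ≈ 0.482759, d = −0.75 ln(1 − 0.643679) = 0.773942 ≈ 0.774.
A–C: 11/29 sites differ → p ≈ 0.37931, d = −0.75 ln(1 − 0.505747) = 0.528531 ≈ 0.529.
B–C: 14/29 sites differ → p ≈ 0.482759, d = −0.75 ln(1 − 0.643679) = 0.773942 ≈ 0.774.

d(A,B) = 0.774, d(A,C) = 0.529, d(B,C) = 0.774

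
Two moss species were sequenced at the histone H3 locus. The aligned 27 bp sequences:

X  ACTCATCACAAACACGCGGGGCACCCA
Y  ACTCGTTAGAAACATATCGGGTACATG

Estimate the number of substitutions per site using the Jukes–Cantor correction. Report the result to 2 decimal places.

0.59

The sequences differ at 11 of 27 sites, so p = 11/27 ≈ 0.407407.
d = −(3/4) ln(1 − 4p/3) = −0.75 ln(1 − 0.543209) = −0.75 ln(0.456791)
  = −0.75 × (-0.783529) = 0.587647 substitutions/site.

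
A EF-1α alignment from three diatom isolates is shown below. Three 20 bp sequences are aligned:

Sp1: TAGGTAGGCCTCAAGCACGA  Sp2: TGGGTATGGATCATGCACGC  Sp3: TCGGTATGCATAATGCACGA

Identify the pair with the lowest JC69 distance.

Sp2 and Sp3

Sp1–Sp2: 6/20 differ, p = 0.300, d = 0.383.
Sp1–Sp3: 5/20 differ, p = 0.250, d = 0.304.
Sp2–Sp3: 4/20 differ, p = 0.200, d = 0.233.
The smallest distance is between Sp2 and Sp3.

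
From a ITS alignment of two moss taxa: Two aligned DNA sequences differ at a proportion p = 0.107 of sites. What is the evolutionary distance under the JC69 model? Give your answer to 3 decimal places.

d = −(3/4) ln(1 − 4p/3) = −0.75 ln(1 − 0.142667) = −0.75 ln(0.857333)
  = −0.75 × (-0.153929) = 0.115447 substitutions/site.

0.115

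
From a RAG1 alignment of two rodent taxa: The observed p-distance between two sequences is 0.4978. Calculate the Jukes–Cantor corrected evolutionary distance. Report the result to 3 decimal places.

d = −(3/4) ln(1 − 4p/3) = −0.75 ln(1 − 0.663733) = −0.75 ln(0.336267)
  = −0.75 × (-1.089850) = 0.817388 substitutions/site.

0.817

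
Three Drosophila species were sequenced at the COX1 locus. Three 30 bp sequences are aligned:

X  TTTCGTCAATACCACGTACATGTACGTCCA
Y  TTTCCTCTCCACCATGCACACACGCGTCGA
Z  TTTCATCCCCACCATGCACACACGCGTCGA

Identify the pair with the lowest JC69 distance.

X–Y: 11/30 differ, p = 0.367, d = 0.503.
X–Z: 11/30 differ, p = 0.367, d = 0.503.
Y–Z: 2/30 differ, p = 0.067, d = 0.070.
The smallest distance is between Y and Z.

Y and Z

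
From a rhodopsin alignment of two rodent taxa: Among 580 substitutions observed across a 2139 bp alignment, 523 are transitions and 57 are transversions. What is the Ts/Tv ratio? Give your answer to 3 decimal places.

9.175

R = 523/57 = 9.175438… ≈ 9.175 (to 3 d.p.).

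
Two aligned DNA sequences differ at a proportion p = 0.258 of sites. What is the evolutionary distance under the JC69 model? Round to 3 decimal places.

d = −(3/4) ln(1 − 4p/3) = −0.75 ln(1 − 0.344) = −0.75 ln(0.656)
  = −0.75 × (-0.421594) = 0.316196 substitutions/site.

0.316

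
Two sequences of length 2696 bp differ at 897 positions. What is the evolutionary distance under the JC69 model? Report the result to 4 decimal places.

0.4397

p = 897/2696 ≈ 0.332715.
d = −(3/4) ln(1 − 4p/3) = −0.75 ln(1 − 0.44362) = −0.75 ln(0.55638)
  = −0.75 × (-0.586304) = 0.439728 substitutions/site.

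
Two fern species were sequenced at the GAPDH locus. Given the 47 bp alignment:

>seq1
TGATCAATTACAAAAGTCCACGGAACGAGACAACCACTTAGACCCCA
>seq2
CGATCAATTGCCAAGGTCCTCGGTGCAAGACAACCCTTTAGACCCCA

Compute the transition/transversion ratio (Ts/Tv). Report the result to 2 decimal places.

Transitions are A↔G and C↔T; transversions are all other mismatches.
Transitions: 6. Transversions: 4.
R = 6/4 = 1.50.

1.50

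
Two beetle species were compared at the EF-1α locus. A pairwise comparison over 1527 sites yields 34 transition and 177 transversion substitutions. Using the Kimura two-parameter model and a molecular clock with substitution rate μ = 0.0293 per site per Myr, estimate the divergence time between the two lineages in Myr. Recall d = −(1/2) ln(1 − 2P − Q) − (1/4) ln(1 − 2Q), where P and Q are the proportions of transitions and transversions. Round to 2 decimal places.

2.62

P = 34/1527 ≈ 0.022266 and Q = 177/1527 ≈ 0.115914.
Under the Kimura two-parameter model, d = −½ ln(1 − 2P − Q) − ¼ ln(1 − 2Q).
1 − 2P − Q = 0.839554, giving −½ ln(0.839554) = 0.087442.
1 − 2Q = 0.768172, giving −¼ ln(0.768172) = 0.065935.
d = 0.087442 + 0.065935 = 0.153377.
Under a molecular clock d = 2μt, so t = d/(2μ) = 0.153377 / (2 × 0.0293) = 2.62 Myr.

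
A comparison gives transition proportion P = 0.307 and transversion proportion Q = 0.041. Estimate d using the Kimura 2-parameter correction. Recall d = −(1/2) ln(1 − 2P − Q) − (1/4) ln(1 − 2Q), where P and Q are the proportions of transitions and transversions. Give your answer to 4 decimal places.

Under the Kimura two-parameter model, d = −½ ln(1 − 2P − Q) − ¼ ln(1 − 2Q).
1 − 2P − Q = 0.345, giving −½ ln(0.345) = 0.532105.
1 − 2Q = 0.918, giving −¼ ln(0.918) = 0.021389.
d = 0.532105 + 0.021389 = 0.553494.

0.5535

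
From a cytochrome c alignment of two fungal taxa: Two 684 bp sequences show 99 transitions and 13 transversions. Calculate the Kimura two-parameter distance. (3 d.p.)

0.194

P = 99/684 ≈ 0.144737 and Q = 13/684 ≈ 0.019006.
Under the Kimura two-parameter model, d = −½ ln(1 − 2P − Q) − ¼ ln(1 − 2Q).
1 − 2P − Q = 0.69152, giving −½ ln(0.69152) = 0.184432.
1 − 2Q = 0.961988, giving −¼ ln(0.961988) = 0.009688.
d = 0.184432 + 0.009688 = 0.194120.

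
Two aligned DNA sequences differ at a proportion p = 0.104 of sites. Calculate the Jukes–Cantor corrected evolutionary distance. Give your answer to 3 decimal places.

d = −(3/4) ln(1 − 4p/3) = −0.75 ln(1 − 0.138667) = −0.75 ln(0.861333)
  = −0.75 × (-0.149274) = 0.111956 substitutions/site.

0.112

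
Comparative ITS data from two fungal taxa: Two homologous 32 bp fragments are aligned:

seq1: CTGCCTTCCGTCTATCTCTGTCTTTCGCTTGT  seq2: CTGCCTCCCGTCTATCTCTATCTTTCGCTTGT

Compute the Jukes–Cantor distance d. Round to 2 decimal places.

0.07

The sequences differ at 2 of 32 sites (7, 20), so p = 2/32 = 0.0625.
d = −(3/4) ln(1 − 4p/3) = −0.75 ln(1 − 0.083333) = −0.75 ln(0.916667)
  = −0.75 × (-0.087011) = 0.065258 substitutions/site.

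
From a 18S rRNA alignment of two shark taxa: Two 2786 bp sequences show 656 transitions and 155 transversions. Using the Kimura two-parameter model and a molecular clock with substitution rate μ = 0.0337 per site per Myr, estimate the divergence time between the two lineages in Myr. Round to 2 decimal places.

5.98

P = 656/2786 ≈ 0.235463 and Q = 155/2786 ≈ 0.055635.
Under the Kimura two-parameter model, d = −½ ln(1 − 2P − Q) − ¼ ln(1 − 2Q).
1 − 2P − Q = 0.473439, giving −½ ln(0.473439) = 0.373866.
1 − 2Q = 0.88873, giving −¼ ln(0.88873) = 0.029490.
d = 0.373866 + 0.029490 = 0.403356.
Under a molecular clock d = 2μt, so t = d/(2μ) = 0.403356 / (2 × 0.0337) = 5.98 Myr.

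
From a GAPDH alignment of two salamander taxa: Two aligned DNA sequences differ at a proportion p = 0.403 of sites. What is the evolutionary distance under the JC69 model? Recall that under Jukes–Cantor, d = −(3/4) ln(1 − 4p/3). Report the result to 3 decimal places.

0.578

d = −(3/4) ln(1 − 4p/3) = −0.75 ln(1 − 0.537333) = −0.75 ln(0.462667)
  = −0.75 × (-0.770748) = 0.578061 substitutions/site.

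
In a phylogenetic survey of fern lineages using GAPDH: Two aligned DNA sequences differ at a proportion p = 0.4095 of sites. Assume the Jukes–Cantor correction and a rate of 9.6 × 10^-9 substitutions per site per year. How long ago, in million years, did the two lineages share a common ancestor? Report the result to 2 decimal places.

d = −(3/4) ln(1 − 4p/3) = −0.75 ln(1 − 0.546) = −0.75 ln(0.454)
  = −0.75 × (-0.789658) = 0.592244 substitutions/site.
Under a molecular clock d = 2μt, so t = d/(2μ) = 0.592244 / (2 × 9.6 × 10^-9) = 30.85 million years.

30.85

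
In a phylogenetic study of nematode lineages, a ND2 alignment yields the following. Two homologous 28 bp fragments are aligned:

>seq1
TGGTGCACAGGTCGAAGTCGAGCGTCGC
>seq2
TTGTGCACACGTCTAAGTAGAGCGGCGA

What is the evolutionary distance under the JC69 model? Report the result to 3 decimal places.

The sequences differ at 6 of 28 sites (2, 10, 14, 19, 25, 28), so p = 6/28 ≈ 0.214286.
d = −(3/4) ln(1 − 4p/3) = −0.75 ln(1 − 0.285715) = −0.75 ln(0.714285)
  = −0.75 × (-0.336473) = 0.252355 substitutions/site.

0.252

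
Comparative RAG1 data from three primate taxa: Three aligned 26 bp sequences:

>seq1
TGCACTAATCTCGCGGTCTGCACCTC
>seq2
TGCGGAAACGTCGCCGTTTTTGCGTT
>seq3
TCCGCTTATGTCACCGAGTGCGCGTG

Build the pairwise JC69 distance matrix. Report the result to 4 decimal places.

seq1–seq2: 12/26 sites differ → p ≈ 0.461538, d = −0.75 ln(1 − 0.615384) = 0.716632 ≈ 0.7166.
seq1–seq3: 11/26 sites differ → p ≈ 0.423077, d = −0.75 ln(1 − 0.564103) = 0.622762 ≈ 0.6228.
seq2–seq3: 11/26 sites differ → p ≈ 0.423077, d = −0.75 ln(1 − 0.564103) = 0.622762 ≈ 0.6228.

d(seq1,seq2) = 0.7166, d(seq1,seq3) = 0.6228, d(seq2,seq3) = 0.6228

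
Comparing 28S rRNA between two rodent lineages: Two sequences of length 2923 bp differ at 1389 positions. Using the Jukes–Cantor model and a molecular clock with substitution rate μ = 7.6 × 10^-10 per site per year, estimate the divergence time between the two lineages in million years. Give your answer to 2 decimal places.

495.40

p = 1389/2923 ≈ 0.475197.
d = −(3/4) ln(1 − 4p/3) = −0.75 ln(1 − 0.633596) = −0.75 ln(0.366404)
  = −0.75 × (-1.004019) = 0.753014 substitutions/site.
Under a molecular clock d = 2μt, so t = d/(2μ) = 0.753014 / (2 × 7.6 × 10^-10) = 495.40 million years.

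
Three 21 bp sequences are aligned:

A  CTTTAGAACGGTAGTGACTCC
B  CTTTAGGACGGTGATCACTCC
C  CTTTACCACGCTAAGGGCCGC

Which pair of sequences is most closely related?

A and B

A–B: 4/21 differ, p = 0.190, d = 0.220.
A–C: 8/21 differ, p = 0.381, d = 0.532.
B–C: 9/21 differ, p = 0.429, d = 0.635.
The smallest distance is between A and B.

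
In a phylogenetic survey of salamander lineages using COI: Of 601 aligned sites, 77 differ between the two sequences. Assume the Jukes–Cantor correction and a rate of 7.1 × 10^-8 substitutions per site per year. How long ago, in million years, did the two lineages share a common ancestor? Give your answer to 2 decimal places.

p = 77/601 ≈ 0.12812.
d = −(3/4) ln(1 − 4p/3) = −0.75 ln(1 − 0.170827) = −0.75 ln(0.829173)
  = −0.75 × (-0.187326) = 0.140495 substitutions/site.
Under a molecular clock d = 2μt, so t = d/(2μ) = 0.140495 / (2 × 7.1 × 10^-8) = 0.99 million years.

0.99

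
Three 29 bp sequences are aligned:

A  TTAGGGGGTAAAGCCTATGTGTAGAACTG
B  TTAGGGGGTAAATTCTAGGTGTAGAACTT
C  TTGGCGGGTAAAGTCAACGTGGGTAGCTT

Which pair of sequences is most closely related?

A and B

A–B: 4/29 differ, p = 0.138, d = 0.152.
A–C: 10/29 differ, p = 0.345, d = 0.462.
B–C: 9/29 differ, p = 0.310, d = 0.401.
The smallest distance is between A and B.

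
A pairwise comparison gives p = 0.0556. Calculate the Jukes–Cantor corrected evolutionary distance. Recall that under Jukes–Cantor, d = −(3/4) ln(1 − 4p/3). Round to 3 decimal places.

d = −(3/4) ln(1 − 4p/3) = −0.75 ln(1 − 0.074133) = −0.75 ln(0.925867)
  = −0.75 × (-0.077025) = 0.057769 substitutions/site.

0.058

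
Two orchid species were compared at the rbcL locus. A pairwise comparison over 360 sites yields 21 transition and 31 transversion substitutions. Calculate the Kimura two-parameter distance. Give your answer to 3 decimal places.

0.161

P = 21/360 ≈ 0.058333 and Q = 31/360 ≈ 0.086111.
Under the Kimura two-parameter model, d = −½ ln(1 − 2P − Q) − ¼ ln(1 − 2Q).
1 − 2P − Q = 0.797223, giving −½ ln(0.797223) = 0.113310.
1 − 2Q = 0.827778, giving −¼ ln(0.827778) = 0.047253.
d = 0.113310 + 0.047253 = 0.160563.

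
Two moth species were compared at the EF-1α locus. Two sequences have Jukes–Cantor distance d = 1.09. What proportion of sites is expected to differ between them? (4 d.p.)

p = (3/4)(1 − e^(−4d/3)) = 0.75 × (1 − e^(-1.453333)) = 0.75 × (1 − 0.233790) = 0.574658.

0.5747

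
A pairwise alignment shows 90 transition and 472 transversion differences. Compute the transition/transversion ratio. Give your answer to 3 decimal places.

0.191

R = 90/472 = 0.190677… ≈ 0.191 (to 3 d.p.).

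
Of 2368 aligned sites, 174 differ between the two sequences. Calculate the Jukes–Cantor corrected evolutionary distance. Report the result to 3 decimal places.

0.077

p = 174/2368 ≈ 0.07348.
d = −(3/4) ln(1 − 4p/3) = −0.75 ln(1 − 0.097973) = −0.75 ln(0.902027)
  = −0.75 × (-0.103111) = 0.077333 substitutions/site.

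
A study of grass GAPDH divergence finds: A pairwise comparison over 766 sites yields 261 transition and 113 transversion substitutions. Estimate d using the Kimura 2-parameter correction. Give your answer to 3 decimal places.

P = 261/766 ≈ 0.340731 and Q = 113/766 ≈ 0.14752.
Under the Kimura two-parameter model, d = −½ ln(1 − 2P − Q) − ¼ ln(1 − 2Q).
1 − 2P − Q = 0.171018, giving −½ ln(0.171018) = 0.882993.
1 − 2Q = 0.70496, giving −¼ ln(0.70496) = 0.087404.
d = 0.882993 + 0.087404 = 0.970397.

0.970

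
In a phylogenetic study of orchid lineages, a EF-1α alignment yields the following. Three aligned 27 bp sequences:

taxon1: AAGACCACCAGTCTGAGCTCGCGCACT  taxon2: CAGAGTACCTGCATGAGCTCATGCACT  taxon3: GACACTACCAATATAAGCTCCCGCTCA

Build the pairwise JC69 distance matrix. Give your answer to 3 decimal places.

taxon1–taxon2: 8/27 sites differ → p ≈ 0.296296, d = −0.75 ln(1 − 0.395061) = 0.376971 ≈ 0.377.
taxon1–taxon3: 9/27 sites differ → p ≈ 0.333333, d = −0.75 ln(1 − 0.444444) = 0.440839 ≈ 0.441.
taxon2–taxon3: 11/27 sites differ → p ≈ 0.407407, d = −0.75 ln(1 − 0.543209) = 0.587647 ≈ 0.588.

d(taxon1,taxon2) = 0.377, d(taxon1,taxon3) = 0.441, d(taxon2,taxon3) = 0.588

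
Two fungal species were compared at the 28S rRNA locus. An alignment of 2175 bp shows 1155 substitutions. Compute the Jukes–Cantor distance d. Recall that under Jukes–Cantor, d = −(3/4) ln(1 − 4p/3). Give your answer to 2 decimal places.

0.92

p = 1155/2175 ≈ 0.531034.
d = −(3/4) ln(1 − 4p/3) = −0.75 ln(1 − 0.708045) = −0.75 ln(0.291955)
  = −0.75 × (-1.231156) = 0.923367 substitutions/site.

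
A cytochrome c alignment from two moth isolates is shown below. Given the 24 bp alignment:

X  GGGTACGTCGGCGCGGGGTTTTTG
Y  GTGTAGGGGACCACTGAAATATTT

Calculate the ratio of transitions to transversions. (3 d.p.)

Transitions are A↔G and C↔T; transversions are all other mismatches.
Transitions: 4. Transversions: 9.
R = 4/9 = 0.444444… ≈ 0.444 (to 3 d.p.).

0.444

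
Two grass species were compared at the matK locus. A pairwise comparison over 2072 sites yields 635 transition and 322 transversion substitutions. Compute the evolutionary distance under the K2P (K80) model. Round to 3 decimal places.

0.824

P = 635/2072 ≈ 0.306467 and Q = 322/2072 ≈ 0.155405.
Under the Kimura two-parameter model, d = −½ ln(1 − 2P − Q) − ¼ ln(1 − 2Q).
1 − 2P − Q = 0.231661, giving −½ ln(0.231661) = 0.731240.
1 − 2Q = 0.68919, giving −¼ ln(0.68919) = 0.093060.
d = 0.731240 + 0.093060 = 0.824300.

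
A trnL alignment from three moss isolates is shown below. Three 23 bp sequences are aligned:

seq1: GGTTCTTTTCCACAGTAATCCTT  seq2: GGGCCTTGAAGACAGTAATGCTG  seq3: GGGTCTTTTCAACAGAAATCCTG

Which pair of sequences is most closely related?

seq1 and seq3

seq1–seq2: 8/23 differ, p = 0.348, d = 0.467.
seq1–seq3: 4/23 differ, p = 0.174, d = 0.198.
seq2–seq3: 7/23 differ, p = 0.304, d = 0.390.
The smallest distance is between seq1 and seq3.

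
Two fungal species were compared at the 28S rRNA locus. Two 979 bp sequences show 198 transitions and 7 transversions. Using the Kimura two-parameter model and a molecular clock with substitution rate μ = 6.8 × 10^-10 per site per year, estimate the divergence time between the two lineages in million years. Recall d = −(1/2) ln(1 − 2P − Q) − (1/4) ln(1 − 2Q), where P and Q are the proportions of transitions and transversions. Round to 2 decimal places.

197.66

P = 198/979 ≈ 0.202247 and Q = 7/979 ≈ 0.00715.
Under the Kimura two-parameter model, d = −½ ln(1 − 2P − Q) − ¼ ln(1 − 2Q).
1 − 2P − Q = 0.588356, giving −½ ln(0.588356) = 0.265212.
1 − 2Q = 0.9857, giving −¼ ln(0.9857) = 0.003601.
d = 0.265212 + 0.003601 = 0.268813.
Under a molecular clock d = 2μt, so t = d/(2μ) = 0.268813 / (2 × 6.8 × 10^-10) = 197.66 million years.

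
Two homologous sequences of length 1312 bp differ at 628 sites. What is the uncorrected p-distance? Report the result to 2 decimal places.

p = 628/1312 = 0.478658… ≈ 0.48 (to 2 d.p.).

0.48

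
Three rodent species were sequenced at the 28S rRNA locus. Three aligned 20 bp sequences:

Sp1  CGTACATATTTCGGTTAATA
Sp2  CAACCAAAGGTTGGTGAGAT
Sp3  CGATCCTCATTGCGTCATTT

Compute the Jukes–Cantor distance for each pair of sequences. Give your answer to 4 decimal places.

d(Sp1,Sp2) = 0.9913, d(Sp1,Sp3) = 0.8240, d(Sp2,Sp3) = 1.2071

Sp1–Sp2: 11/20 sites differ → p = 0.55, d = −0.75 ln(1 − 0.733333) = 0.991316 ≈ 0.9913.
Sp1–Sp3: 10/20 sites differ → p = 0.5, d = −0.75 ln(1 − 0.666667) = 0.823960 ≈ 0.8240.
Sp2–Sp3: 12/20 sites differ → p = 0.6, d = −0.75 ln(1 − 0.8) = 1.207078 ≈ 1.2071.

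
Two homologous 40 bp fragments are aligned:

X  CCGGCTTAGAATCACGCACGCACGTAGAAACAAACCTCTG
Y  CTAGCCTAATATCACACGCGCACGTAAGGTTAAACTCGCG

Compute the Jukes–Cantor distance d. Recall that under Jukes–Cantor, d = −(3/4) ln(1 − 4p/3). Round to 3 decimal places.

The sequences differ at 16 of 40 sites, so p = 16/40 = 0.4.
d = −(3/4) ln(1 − 4p/3) = −0.75 ln(1 − 0.533333) = −0.75 ln(0.466667)
  = −0.75 × (-0.762139) = 0.571604 substitutions/site.

0.572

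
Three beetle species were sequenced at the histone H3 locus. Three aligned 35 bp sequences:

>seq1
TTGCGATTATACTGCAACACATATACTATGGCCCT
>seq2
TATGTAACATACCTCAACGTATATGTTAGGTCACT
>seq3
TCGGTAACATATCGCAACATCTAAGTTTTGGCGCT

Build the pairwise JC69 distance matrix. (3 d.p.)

seq1–seq2: 15/35 sites differ → p ≈ 0.428571, d = −0.75 ln(1 − 0.571428) = 0.635472 ≈ 0.635.
seq1–seq3: 14/35 sites differ → p = 0.4, d = −0.75 ln(1 − 0.533333) = 0.571605 ≈ 0.572.
seq2–seq3: 11/35 sites differ → p ≈ 0.314286, d = −0.75 ln(1 − 0.419048) = 0.407315 ≈ 0.407.

d(seq1,seq2) = 0.635, d(seq1,seq3) = 0.572, d(seq2,seq3) = 0.407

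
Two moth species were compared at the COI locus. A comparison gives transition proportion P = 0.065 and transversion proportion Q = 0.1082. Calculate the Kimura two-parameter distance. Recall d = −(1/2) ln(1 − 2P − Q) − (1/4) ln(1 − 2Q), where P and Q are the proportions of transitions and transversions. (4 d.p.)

Under the Kimura two-parameter model, d = −½ ln(1 − 2P − Q) − ¼ ln(1 − 2Q).
1 − 2P − Q = 0.7618, giving −½ ln(0.7618) = 0.136036.
1 − 2Q = 0.7836, giving −¼ ln(0.7836) = 0.060964.
d = 0.136036 + 0.060964 = 0.197000.

0.1970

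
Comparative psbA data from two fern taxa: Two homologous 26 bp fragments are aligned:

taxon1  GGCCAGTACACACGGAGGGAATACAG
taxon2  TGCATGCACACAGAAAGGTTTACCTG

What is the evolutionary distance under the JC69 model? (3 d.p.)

The sequences differ at 13 of 26 sites, so p = 13/26 = 0.5.
d = −(3/4) ln(1 − 4p/3) = −0.75 ln(1 − 0.666667) = −0.75 ln(0.333333)
  = −0.75 × (-1.098613) = 0.823960 substitutions/site.

0.824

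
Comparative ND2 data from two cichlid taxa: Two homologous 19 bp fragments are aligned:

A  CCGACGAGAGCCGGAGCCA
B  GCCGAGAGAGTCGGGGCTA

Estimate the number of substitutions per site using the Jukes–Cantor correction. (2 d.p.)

0.51

The sequences differ at 7 of 19 sites (1, 3, 4, 5, 11, 15, 18), so p = 7/19 ≈ 0.368421.
d = −(3/4) ln(1 − 4p/3) = −0.75 ln(1 − 0.491228) = −0.75 ln(0.508772)
  = −0.75 × (-0.675755) = 0.506816 substitutions/site.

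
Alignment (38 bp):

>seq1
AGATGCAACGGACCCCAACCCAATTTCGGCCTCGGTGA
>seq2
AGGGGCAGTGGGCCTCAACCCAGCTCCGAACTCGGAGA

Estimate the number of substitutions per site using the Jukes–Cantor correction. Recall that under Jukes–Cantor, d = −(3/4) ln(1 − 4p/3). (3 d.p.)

The sequences differ at 12 of 38 sites, so p = 12/38 ≈ 0.315789.
d = −(3/4) ln(1 − 4p/3) = −0.75 ln(1 − 0.421052) = −0.75 ln(0.578948)
  = −0.75 × (-0.546543) = 0.409907 substitutions/site.

0.410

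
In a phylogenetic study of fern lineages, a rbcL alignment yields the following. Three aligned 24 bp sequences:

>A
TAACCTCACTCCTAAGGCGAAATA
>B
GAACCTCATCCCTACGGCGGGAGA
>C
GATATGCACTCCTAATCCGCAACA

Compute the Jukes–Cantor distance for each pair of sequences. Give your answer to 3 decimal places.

A–B: 7/24 sites differ → p ≈ 0.291667, d = −0.75 ln(1 − 0.388889) = 0.369358 ≈ 0.369.
A–C: 9/24 sites differ → p = 0.375, d = −0.75 ln(1 − 0.5) = 0.519860 ≈ 0.520.
B–C: 12/24 sites differ → p = 0.5, d = −0.75 ln(1 − 0.666667) = 0.823960 ≈ 0.824.

d(A,B) = 0.369, d(A,C) = 0.520, d(B,C) = 0.824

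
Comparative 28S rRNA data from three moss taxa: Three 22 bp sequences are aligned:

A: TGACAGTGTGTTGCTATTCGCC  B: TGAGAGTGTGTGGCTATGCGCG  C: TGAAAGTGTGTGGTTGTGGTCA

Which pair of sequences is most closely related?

A and B

A–B: 4/22 differ, p = 0.182, d = 0.208.
A–C: 8/22 differ, p = 0.364, d = 0.497.
B–C: 6/22 differ, p = 0.273, d = 0.339.
The smallest distance is between A and B.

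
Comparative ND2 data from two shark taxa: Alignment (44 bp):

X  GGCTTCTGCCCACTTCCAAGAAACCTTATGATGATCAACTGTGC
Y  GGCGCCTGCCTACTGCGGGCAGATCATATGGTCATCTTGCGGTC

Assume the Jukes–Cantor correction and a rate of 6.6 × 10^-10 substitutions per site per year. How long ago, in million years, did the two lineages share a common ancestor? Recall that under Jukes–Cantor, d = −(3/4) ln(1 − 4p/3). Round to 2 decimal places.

The sequences differ at 19 of 44 sites, so p = 19/44 ≈ 0.431818.
d = −(3/4) ln(1 − 4p/3) = −0.75 ln(1 − 0.575757) = −0.75 ln(0.424243)
  = −0.75 × (-0.857449) = 0.643087 substitutions/site.
Under a molecular clock d = 2μt, so t = d/(2μ) = 0.643087 / (2 × 6.6 × 10^-10) = 487.19 million years.

487.19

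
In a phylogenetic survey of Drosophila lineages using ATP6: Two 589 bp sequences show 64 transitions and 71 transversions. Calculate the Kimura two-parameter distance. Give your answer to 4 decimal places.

P = 64/589 ≈ 0.108659 and Q = 71/589 ≈ 0.120543.
Under the Kimura two-parameter model, d = −½ ln(1 − 2P − Q) − ¼ ln(1 − 2Q).
1 − 2P − Q = 0.662139, giving −½ ln(0.662139) = 0.206140.
1 − 2Q = 0.758914, giving −¼ ln(0.758914) = 0.068967.
d = 0.206140 + 0.068967 = 0.275107.

0.2751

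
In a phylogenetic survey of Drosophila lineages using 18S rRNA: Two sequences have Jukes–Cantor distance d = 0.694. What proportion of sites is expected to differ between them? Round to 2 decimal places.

p = (3/4)(1 − e^(−4d/3)) = 0.75 × (1 − e^(-0.925333)) = 0.75 × (1 − 0.396399) = 0.452701.

0.45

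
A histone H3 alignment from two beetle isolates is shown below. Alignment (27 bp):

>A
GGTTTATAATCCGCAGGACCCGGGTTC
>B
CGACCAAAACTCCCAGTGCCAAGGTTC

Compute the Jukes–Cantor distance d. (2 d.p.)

The sequences differ at 12 of 27 sites, so p = 12/27 ≈ 0.444444.
d = −(3/4) ln(1 − 4p/3) = −0.75 ln(1 − 0.592592) = −0.75 ln(0.407408)
  = −0.75 × (-0.897940) = 0.673455 substitutions/site.

0.67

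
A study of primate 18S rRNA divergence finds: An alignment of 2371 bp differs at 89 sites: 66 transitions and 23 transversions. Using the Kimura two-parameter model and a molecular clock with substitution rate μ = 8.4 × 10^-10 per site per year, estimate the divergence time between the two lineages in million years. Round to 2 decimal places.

P = 66/2371 ≈ 0.027836 and Q = 23/2371 ≈ 0.009701.
Under the Kimura two-parameter model, d = −½ ln(1 − 2P − Q) − ¼ ln(1 − 2Q).
1 − 2P − Q = 0.934627, giving −½ ln(0.934627) = 0.033804.
1 − 2Q = 0.980598, giving −¼ ln(0.980598) = 0.004898.
d = 0.033804 + 0.004898 = 0.038702.
Under a molecular clock d = 2μt, so t = d/(2μ) = 0.038702 / (2 × 8.4 × 10^-10) = 23.04 million years.

23.04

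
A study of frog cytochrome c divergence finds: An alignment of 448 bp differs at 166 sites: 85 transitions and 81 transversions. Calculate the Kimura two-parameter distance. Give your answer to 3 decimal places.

0.523

P = 85/448 ≈ 0.189732 and Q = 81/448 ≈ 0.180804.
Under the Kimura two-parameter model, d = −½ ln(1 − 2P − Q) − ¼ ln(1 − 2Q).
1 − 2P − Q = 0.439732, giving −½ ln(0.439732) = 0.410795.
1 − 2Q = 0.638392, giving −¼ ln(0.638392) = 0.112201.
d = 0.410795 + 0.112201 = 0.522996.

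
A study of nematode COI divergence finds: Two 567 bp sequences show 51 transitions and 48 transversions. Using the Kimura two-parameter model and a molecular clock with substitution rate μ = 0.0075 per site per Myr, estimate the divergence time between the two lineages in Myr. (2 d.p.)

P = 51/567 ≈ 0.089947 and Q = 48/567 ≈ 0.084656.
Under the Kimura two-parameter model, d = −½ ln(1 − 2P − Q) − ¼ ln(1 − 2Q).
1 − 2P − Q = 0.73545, giving −½ ln(0.73545) = 0.153636.
1 − 2Q = 0.830688, giving −¼ ln(0.830688) = 0.046375.
d = 0.153636 + 0.046375 = 0.200011.
Under a molecular clock d = 2μt, so t = d/(2μ) = 0.200011 / (2 × 0.0075) = 13.33 Myr.

13.33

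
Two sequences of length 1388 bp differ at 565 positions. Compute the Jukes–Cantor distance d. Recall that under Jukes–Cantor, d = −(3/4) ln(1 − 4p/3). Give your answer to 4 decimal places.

0.5869

p = 565/1388 ≈ 0.407061.
d = −(3/4) ln(1 − 4p/3) = −0.75 ln(1 − 0.542748) = −0.75 ln(0.457252)
  = −0.75 × (-0.782521) = 0.586891 substitutions/site.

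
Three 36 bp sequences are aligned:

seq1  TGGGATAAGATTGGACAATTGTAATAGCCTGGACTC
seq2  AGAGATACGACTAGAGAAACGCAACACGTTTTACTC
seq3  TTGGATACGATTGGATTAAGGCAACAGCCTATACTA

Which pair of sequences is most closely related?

seq1 and seq3

seq1–seq2: 15/36 differ, p = 0.417, d = 0.608.
seq1–seq3: 11/36 differ, p = 0.306, d = 0.392.
seq2–seq3: 13/36 differ, p = 0.361, d = 0.493.
The smallest distance is between seq1 and seq3.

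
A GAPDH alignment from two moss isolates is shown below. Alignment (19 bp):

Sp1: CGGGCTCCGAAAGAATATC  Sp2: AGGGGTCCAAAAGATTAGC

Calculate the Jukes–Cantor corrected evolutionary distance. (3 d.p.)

0.324

The sequences differ at 5 of 19 sites (1, 5, 9, 15, 18), so p = 5/19 ≈ 0.263158.
d = −(3/4) ln(1 − 4p/3) = −0.75 ln(1 − 0.350877) = −0.75 ln(0.649123)
  = −0.75 × (-0.432133) = 0.324100 substitutions/site.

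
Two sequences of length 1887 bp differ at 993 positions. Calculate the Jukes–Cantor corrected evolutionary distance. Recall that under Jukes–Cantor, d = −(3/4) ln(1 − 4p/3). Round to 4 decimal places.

p = 993/1887 ≈ 0.526232.
d = −(3/4) ln(1 − 4p/3) = −0.75 ln(1 − 0.701643) = −0.75 ln(0.298357)
  = −0.75 × (-1.209465) = 0.907099 substitutions/site.

0.9071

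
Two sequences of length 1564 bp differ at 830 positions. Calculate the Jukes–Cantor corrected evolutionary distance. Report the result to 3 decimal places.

0.922

p = 830/1564 ≈ 0.530691.
d = −(3/4) ln(1 − 4p/3) = −0.75 ln(1 − 0.707588) = −0.75 ln(0.292412)
  = −0.75 × (-1.229592) = 0.922194 substitutions/site.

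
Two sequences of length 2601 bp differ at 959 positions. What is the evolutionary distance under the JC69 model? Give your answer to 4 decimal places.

p = 959/2601 ≈ 0.368704.
d = −(3/4) ln(1 − 4p/3) = −0.75 ln(1 − 0.491605) = −0.75 ln(0.508395)
  = −0.75 × (-0.676497) = 0.507373 substitutions/site.

0.5074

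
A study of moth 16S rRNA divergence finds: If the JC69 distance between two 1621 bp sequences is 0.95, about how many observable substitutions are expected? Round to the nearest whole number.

Invert JC69: p = (3/4)(1 − e^(−4d/3)) = 0.75 × (1 − e^(-1.266667)) = 0.75 × (1 − 0.281769) = 0.538673.
Expected differing sites = pL ≈ 0.538673 × 1621 = 873.188933 ≈ 873.

873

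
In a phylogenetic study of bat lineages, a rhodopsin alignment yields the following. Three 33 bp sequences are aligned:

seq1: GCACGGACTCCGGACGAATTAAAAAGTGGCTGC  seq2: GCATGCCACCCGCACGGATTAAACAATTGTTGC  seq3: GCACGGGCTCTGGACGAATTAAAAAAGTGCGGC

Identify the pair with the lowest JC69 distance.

seq1 and seq3

seq1–seq2: 11/33 differ, p = 0.333, d = 0.441.
seq1–seq3: 6/33 differ, p = 0.182, d = 0.208.
seq2–seq3: 12/33 differ, p = 0.364, d = 0.497.
The smallest distance is between seq1 and seq3.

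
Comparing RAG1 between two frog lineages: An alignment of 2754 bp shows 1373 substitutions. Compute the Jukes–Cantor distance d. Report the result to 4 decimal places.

p = 1373/2754 ≈ 0.498548.
d = −(3/4) ln(1 − 4p/3) = −0.75 ln(1 − 0.664731) = −0.75 ln(0.335269)
  = −0.75 × (-1.092822) = 0.819617 substitutions/site.

0.8196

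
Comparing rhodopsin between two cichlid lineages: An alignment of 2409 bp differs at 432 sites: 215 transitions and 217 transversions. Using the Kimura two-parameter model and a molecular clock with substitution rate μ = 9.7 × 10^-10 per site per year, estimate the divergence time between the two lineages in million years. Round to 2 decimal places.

P = 215/2409 ≈ 0.089249 and Q = 217/2409 ≈ 0.090079.
Under the Kimura two-parameter model, d = −½ ln(1 − 2P − Q) − ¼ ln(1 − 2Q).
1 − 2P − Q = 0.731423, giving −½ ln(0.731423) = 0.156382.
1 − 2Q = 0.819842, giving −¼ ln(0.819842) = 0.049661.
d = 0.156382 + 0.049661 = 0.206043.
Under a molecular clock d = 2μt, so t = d/(2μ) = 0.206043 / (2 × 9.7 × 10^-10) = 106.21 million years.

106.21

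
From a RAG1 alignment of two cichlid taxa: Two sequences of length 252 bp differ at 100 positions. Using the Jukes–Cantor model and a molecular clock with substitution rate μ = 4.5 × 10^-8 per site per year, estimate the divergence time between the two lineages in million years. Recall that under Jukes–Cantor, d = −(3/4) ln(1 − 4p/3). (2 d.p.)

p = 100/252 ≈ 0.396825.
d = −(3/4) ln(1 − 4p/3) = −0.75 ln(1 − 0.5291) = −0.75 ln(0.4709)
  = −0.75 × (-0.753110) = 0.564833 substitutions/site.
Under a molecular clock d = 2μt, so t = d/(2μ) = 0.564833 / (2 × 4.5 × 10^-8) = 6.28 million years.

6.28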